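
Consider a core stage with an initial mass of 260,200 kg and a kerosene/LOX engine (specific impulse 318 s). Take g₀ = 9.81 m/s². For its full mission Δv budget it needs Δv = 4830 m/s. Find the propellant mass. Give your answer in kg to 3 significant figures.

v_e = Isp · g₀ = 318 × 9.81 = 3119.6 m/s.
m₀/m_f = exp(Δv / v_e) = exp(4830 / 3119.6) = exp(1.5483) = 4.7034.
m_f = 260,200 / 4.7034 = 55,321.7 kg, so propellant = m₀ − m_f = 260,200 − 55,321.7 = 204,878.3 kg.

propellant mass ≈ 205000 kg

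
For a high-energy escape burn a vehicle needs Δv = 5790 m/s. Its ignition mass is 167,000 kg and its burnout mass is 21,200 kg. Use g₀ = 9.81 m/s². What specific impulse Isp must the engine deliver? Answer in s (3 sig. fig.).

ln(m₀/m_f) = ln(167000/21200) = ln(7.877) = 2.0640.
By the Tsiolkovsky rocket equation, v_e = Δv / ln(m₀/m_f) = 5790 / 2.0640 = 2805.2 m/s.
Isp = v_e / g₀ = 2805.2 / 9.81 = 286.0 s.

Isp ≈ 286 s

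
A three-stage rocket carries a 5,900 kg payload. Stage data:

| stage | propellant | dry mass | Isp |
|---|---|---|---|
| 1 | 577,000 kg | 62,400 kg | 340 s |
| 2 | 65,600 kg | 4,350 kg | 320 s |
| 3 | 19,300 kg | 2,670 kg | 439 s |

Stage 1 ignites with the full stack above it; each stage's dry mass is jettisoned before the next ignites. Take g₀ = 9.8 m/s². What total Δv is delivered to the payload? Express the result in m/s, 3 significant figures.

Ignition mass of stage 1 = 577,000+62,400 + 65,600+4,350 + 19,300+2,670 + 5,900 = 737,220 kg.
Stage 1: m₀ = 737,220 kg, m_f = 737,220 − 577,000 = 160,220 kg; Δv = 340×9.8×ln(4.601) = 3332.0×1.5263 ≈ 5086 m/s.
Stage 2: m₀ = 97,820 kg, m_f = 97,820 − 65,600 = 32,220 kg; Δv = 320×9.8×ln(3.036) = 3136.0×1.1105 ≈ 3483 m/s.
Stage 3: m₀ = 27,870 kg, m_f = 27,870 − 19,300 = 8,570 kg; Δv = 439×9.8×ln(3.252) = 4302.2×1.1793 ≈ 5074 m/s.
Total Δv = 5086 + 3483 + 5074 = 13643 m/s.

Δv ≈ 13600 m/s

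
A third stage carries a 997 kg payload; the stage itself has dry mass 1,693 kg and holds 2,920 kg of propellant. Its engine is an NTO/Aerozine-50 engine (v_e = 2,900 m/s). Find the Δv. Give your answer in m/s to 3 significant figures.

Δv ≈ 2130 m/s

m₀ = payload + dry + propellant = 997 + 1,693 + 2,920 = 5,610 kg.
m_f = payload + dry = 997 + 1,693 = 2,690 kg.
Δv = v_e · ln(m₀/m_f) = 2900.0 × ln(2.086) = 2900.0 × 0.7350 ≈ 2131.5 m/s.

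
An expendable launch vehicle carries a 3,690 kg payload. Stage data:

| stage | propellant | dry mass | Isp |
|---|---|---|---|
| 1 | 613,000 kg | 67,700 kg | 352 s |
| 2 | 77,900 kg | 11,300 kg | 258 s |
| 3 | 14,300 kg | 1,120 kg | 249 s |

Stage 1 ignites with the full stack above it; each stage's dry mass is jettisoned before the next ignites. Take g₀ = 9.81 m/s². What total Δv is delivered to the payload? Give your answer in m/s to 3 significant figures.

Ignition mass of stage 1 = 613,000+67,700 + 77,900+11,300 + 14,300+1,120 + 3,690 = 789,010 kg.
Stage 1: m₀ = 789,010 kg, m_f = 789,010 − 613,000 = 176,010 kg; Δv = 352×9.81×ln(4.483) = 3453.1×1.5002 ≈ 5181 m/s.
Stage 2: m₀ = 108,310 kg, m_f = 108,310 − 77,900 = 30,410 kg; Δv = 258×9.81×ln(3.562) = 2531.0×1.2702 ≈ 3215 m/s.
Stage 3: m₀ = 19,110 kg, m_f = 19,110 − 14,300 = 4,810 kg; Δv = 249×9.81×ln(3.973) = 2442.7×1.3795 ≈ 3370 m/s.
Total Δv = 5181 + 3215 + 3370 = 11766 m/s.

Δv ≈ 11800 m/s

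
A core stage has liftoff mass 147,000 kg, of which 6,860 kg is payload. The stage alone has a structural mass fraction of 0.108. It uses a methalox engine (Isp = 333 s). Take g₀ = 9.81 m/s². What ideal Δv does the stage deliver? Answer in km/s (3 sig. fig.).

Stage wet mass = m₀ − payload = 147,000 − 6,860 = 140,140 kg.
Stage dry mass = ε × stage wet mass = 0.108 × 140,140 = 15,135.1 kg.
Burnout mass m_f = stage dry + payload = 15,135.1 + 6,860 = 21,995.1 kg.
v_e = Isp · g₀ = 333 × 9.81 = 3266.7 m/s.
From the ideal rocket equation, Δv = v_e · ln(147,000/21,995.1) = 3266.7 × ln(6.683) = 3266.7 × 1.8996 ≈ 6206 m/s.

Δv ≈ 6.21 km/s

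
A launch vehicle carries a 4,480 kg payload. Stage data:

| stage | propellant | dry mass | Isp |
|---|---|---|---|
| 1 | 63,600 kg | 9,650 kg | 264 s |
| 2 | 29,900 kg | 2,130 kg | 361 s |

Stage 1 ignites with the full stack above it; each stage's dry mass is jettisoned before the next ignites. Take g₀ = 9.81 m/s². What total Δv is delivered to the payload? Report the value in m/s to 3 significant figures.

Ignition mass of stage 1 = 63,600+9,650 + 29,900+2,130 + 4,480 = 109,760 kg.
Stage 1: m₀ = 109,760 kg, m_f = 109,760 − 63,600 = 46,160 kg; Δv = 264×9.81×ln(2.378) = 2589.8×0.8662 ≈ 2243 m/s.
Stage 2: m₀ = 36,510 kg, m_f = 36,510 − 29,900 = 6,610 kg; Δv = 361×9.81×ln(5.523) = 3541.4×1.7090 ≈ 6052 m/s.
Total Δv = 2243 + 6052 = 8295 m/s.

Δv ≈ 8300 m/s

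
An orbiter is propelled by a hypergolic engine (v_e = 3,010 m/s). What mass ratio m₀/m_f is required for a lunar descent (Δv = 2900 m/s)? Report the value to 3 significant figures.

mass ratio ≈ 2.62

Using Δv = v_e ln(m₀/m_f): m₀/m_f = exp(Δv / v_e) = exp(2900 / 3010.0) = exp(0.9635) = 2.6207.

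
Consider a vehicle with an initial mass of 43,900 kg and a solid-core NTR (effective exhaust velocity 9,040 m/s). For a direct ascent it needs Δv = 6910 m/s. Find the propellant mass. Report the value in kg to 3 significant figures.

propellant mass ≈ 23500 kg

By the Tsiolkovsky rocket equation, m₀/m_f = exp(Δv / v_e) = exp(6910 / 9040.0) = exp(0.7644) = 2.1477.
m_f = 43,900 / 2.1477 = 20,440.5 kg, so propellant = m₀ − m_f = 43,900 − 20,440.5 = 23,459.5 kg.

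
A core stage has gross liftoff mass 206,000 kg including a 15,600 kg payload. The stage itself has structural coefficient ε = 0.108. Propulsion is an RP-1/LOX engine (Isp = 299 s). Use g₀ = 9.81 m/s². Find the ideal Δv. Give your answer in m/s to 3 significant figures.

Δv ≈ 5100 m/s

Stage wet mass = m₀ − payload = 206,000 − 15,600 = 190,400 kg.
Stage dry mass = ε × stage wet mass = 0.108 × 190,400 = 20,563.2 kg.
Burnout mass m_f = stage dry + payload = 20,563.2 + 15,600 = 36,163.2 kg.
v_e = Isp · g₀ = 299 × 9.81 = 2933.2 m/s.
Δv = v_e · ln(206,000/36,163.2) = 2933.2 × ln(5.696) = 2933.2 × 1.7398 ≈ 5103 m/s.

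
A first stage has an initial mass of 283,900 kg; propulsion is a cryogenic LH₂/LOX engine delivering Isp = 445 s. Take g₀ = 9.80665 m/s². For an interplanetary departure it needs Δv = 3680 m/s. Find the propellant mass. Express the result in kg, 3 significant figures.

propellant mass ≈ 162000 kg

v_e = Isp · g₀ = 445 × 9.80665 = 4364.0 m/s.
m₀/m_f = exp(Δv / v_e) = exp(3680 / 4364.0) = exp(0.8433) = 2.3240.
m_f = 283,900 / 2.3240 = 122,160 kg, so propellant = m₀ − m_f = 283,900 − 122,160 = 161,740 kg.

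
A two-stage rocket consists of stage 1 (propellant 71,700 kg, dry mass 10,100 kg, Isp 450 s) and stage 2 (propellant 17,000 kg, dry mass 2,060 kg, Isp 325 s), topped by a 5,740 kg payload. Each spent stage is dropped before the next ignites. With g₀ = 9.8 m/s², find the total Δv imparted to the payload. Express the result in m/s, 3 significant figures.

Δv ≈ 8610 m/s

Ignition mass of stage 1 = 71,700+10,100 + 17,000+2,060 + 5,740 = 106,600 kg.
Stage 1: m₀ = 106,600 kg, m_f = 106,600 − 71,700 = 34,900 kg; Δv = 450×9.8×ln(3.054) = 4410.0×1.1166 ≈ 4924 m/s.
Stage 2: m₀ = 24,800 kg, m_f = 24,800 − 17,000 = 7,800 kg; Δv = 325×9.8×ln(3.179) = 3185.0×1.1567 ≈ 3684 m/s.
Total Δv = 4924 + 3684 = 8608 m/s.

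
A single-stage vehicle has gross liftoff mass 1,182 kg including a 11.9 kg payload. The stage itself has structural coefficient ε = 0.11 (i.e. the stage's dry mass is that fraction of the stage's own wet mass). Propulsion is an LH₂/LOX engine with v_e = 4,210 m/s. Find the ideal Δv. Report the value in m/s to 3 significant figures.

Stage wet mass = m₀ − payload = 1,182 − 11.9 = 1,170.1 kg.
Stage dry mass = ε × stage wet mass = 0.11 × 1,170.1 = 128.711 kg.
Burnout mass m_f = stage dry + payload = 128.711 + 11.9 = 140.611 kg.
From the ideal rocket equation, Δv = v_e · ln(1,182/140.611) = 4210.0 × ln(8.406) = 4210.0 × 2.1290 ≈ 8963 m/s.

Δv ≈ 8960 m/s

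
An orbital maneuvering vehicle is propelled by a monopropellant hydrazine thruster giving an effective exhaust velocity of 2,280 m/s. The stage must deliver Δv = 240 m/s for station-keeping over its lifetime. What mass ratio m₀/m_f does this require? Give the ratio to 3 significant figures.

mass ratio ≈ 1.11

By the Tsiolkovsky rocket equation, m₀/m_f = exp(Δv / v_e) = exp(240 / 2280.0) = exp(0.1053) = 1.1110.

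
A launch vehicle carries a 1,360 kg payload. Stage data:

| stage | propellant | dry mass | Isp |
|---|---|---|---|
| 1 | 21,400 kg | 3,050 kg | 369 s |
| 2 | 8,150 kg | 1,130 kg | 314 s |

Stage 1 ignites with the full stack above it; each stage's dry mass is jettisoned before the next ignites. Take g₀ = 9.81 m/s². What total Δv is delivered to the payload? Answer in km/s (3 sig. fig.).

Δv ≈ 7.88 km/s

Ignition mass of stage 1 = 21,400+3,050 + 8,150+1,130 + 1,360 = 35,090 kg.
Stage 1: m₀ = 35,090 kg, m_f = 35,090 − 21,400 = 13,690 kg; Δv = 369×9.81×ln(2.563) = 3619.9×0.9413 ≈ 3407 m/s.
Stage 2: m₀ = 10,640 kg, m_f = 10,640 − 8,150 = 2,490 kg; Δv = 314×9.81×ln(4.273) = 3080.3×1.4523 ≈ 4474 m/s.
Total Δv = 3407 + 4474 = 7881 m/s.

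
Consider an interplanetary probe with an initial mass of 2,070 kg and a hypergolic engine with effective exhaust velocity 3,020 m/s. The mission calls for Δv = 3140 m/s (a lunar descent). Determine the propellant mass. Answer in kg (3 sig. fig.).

propellant mass ≈ 1340 kg

m₀/m_f = exp(Δv / v_e) = exp(3140 / 3020.0) = exp(1.0397) = 2.8285.
m_f = 2,070 / 2.8285 = 731.837 kg, so propellant = m₀ − m_f = 2,070 − 731.837 = 1,338.163 kg.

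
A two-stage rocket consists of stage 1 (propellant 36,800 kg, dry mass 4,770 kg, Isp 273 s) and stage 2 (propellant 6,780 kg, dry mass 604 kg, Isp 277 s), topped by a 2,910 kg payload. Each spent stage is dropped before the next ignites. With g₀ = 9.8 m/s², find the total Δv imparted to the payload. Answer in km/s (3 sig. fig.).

Δv ≈ 6.23 km/s

Ignition mass of stage 1 = 36,800+4,770 + 6,780+604 + 2,910 = 51,864 kg.
Stage 1: m₀ = 51,864 kg, m_f = 51,864 − 36,800 = 15,064 kg; Δv = 273×9.8×ln(3.443) = 2675.4×1.2363 ≈ 3308 m/s.
Stage 2: m₀ = 10,294 kg, m_f = 10,294 − 6,780 = 3,514 kg; Δv = 277×9.8×ln(2.929) = 2714.6×1.0748 ≈ 2918 m/s.
Total Δv = 3308 + 2918 = 6226 m/s.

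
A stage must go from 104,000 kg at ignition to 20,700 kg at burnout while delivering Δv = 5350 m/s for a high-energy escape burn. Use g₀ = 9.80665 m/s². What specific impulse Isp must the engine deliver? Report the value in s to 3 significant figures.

ln(m₀/m_f) = ln(104000/20700) = ln(5.024) = 1.6143.
Rocket equation: v_e = Δv / ln(m₀/m_f) = 5350 / 1.6143 = 3314.2 m/s.
Isp = v_e / g₀ = 3314.2 / 9.80665 = 338.0 s.

Isp ≈ 338 s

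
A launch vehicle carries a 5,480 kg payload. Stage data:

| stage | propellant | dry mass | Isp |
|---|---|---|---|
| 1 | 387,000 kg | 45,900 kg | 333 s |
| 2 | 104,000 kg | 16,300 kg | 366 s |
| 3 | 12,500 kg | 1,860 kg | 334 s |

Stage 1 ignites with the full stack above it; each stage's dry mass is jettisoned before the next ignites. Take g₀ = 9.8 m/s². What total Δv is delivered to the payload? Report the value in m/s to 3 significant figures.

Δv ≈ 11800 m/s

Ignition mass of stage 1 = 387,000+45,900 + 104,000+16,300 + 12,500+1,860 + 5,480 = 573,040 kg.
Stage 1: m₀ = 573,040 kg, m_f = 573,040 − 387,000 = 186,040 kg; Δv = 333×9.8×ln(3.08) = 3263.4×1.1250 ≈ 3671 m/s.
Stage 2: m₀ = 140,140 kg, m_f = 140,140 − 104,000 = 36,140 kg; Δv = 366×9.8×ln(3.878) = 3586.8×1.3552 ≈ 4861 m/s.
Stage 3: m₀ = 19,840 kg, m_f = 19,840 − 12,500 = 7,340 kg; Δv = 334×9.8×ln(2.703) = 3273.2×0.9944 ≈ 3255 m/s.
Total Δv = 3671 + 4861 + 3255 = 11787 m/s.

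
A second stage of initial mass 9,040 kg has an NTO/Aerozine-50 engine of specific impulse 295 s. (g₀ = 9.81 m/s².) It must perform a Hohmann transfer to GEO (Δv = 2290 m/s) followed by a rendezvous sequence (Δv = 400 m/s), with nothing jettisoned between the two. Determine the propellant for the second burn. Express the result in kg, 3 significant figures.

propellant for the second burn ≈ 529 kg

v_e = Isp · g₀ = 295 × 9.81 = 2894.0 m/s.
After the first burn: m = 9040 × exp(−2290/2894.0) = 9040 × 0.45325 = 4,097.38 kg.
After the second burn: m = 4,097.38 × exp(−400/2894.0) = 4,097.38 × 0.87091 = 3,568.45 kg.
Second-burn propellant = 4,097.38 − 3,568.45 = 528.93 kg.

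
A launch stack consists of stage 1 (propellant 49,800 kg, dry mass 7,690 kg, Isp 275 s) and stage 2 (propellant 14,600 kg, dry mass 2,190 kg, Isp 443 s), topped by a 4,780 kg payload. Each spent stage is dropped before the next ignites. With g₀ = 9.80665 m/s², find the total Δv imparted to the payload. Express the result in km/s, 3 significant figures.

Δv ≈ 7.59 km/s

Ignition mass of stage 1 = 49,800+7,690 + 14,600+2,190 + 4,780 = 79,060 kg.
Stage 1: m₀ = 79,060 kg, m_f = 79,060 − 49,800 = 29,260 kg; Δv = 275×9.80665×ln(2.702) = 2696.8×0.9940 ≈ 2681 m/s.
Stage 2: m₀ = 21,570 kg, m_f = 21,570 − 14,600 = 6,970 kg; Δv = 443×9.80665×ln(3.095) = 4344.3×1.1297 ≈ 4908 m/s.
Total Δv = 2681 + 4908 = 7589 m/s.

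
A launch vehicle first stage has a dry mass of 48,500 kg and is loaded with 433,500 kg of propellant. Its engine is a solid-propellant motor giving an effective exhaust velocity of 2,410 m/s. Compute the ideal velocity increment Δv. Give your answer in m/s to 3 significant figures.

m₀ = m_dry + m_prop = 48,500 + 433,500 = 482,000 kg.
Δv = v_e · ln(m₀/m_f) = 2410.0 × ln(9.938) = 2410.0 × 2.2964 ≈ 5534.3 m/s.

Δv ≈ 5530 m/s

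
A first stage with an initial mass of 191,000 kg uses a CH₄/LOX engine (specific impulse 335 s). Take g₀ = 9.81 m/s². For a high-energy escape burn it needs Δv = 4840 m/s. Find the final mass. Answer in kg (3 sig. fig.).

v_e = Isp · g₀ = 335 × 9.81 = 3286.4 m/s.
Rocket equation: m₀/m_f = exp(Δv / v_e) = exp(4840 / 3286.4) = exp(1.4728) = 4.3612.
m_f = m₀ / 4.3612 = 191,000 / 4.3612 = 43,795.3 kg.

final mass ≈ 43800 kg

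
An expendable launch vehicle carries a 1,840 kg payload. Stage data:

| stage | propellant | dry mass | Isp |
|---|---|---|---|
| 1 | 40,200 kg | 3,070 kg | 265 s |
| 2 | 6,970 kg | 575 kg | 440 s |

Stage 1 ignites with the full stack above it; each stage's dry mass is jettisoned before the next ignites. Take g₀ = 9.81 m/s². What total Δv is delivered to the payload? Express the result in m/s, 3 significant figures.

Ignition mass of stage 1 = 40,200+3,070 + 6,970+575 + 1,840 = 52,655 kg.
Stage 1: m₀ = 52,655 kg, m_f = 52,655 − 40,200 = 12,455 kg; Δv = 265×9.81×ln(4.228) = 2599.7×1.4416 ≈ 3748 m/s.
Stage 2: m₀ = 9,385 kg, m_f = 9,385 − 6,970 = 2,415 kg; Δv = 440×9.81×ln(3.886) = 4316.4×1.3574 ≈ 5859 m/s.
Total Δv = 3748 + 5859 = 9607 m/s.

Δv ≈ 9610 m/s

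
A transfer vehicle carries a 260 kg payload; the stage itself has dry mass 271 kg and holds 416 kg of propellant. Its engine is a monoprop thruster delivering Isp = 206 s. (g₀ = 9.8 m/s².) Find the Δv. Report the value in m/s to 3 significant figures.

v_e = Isp · g₀ = 206 × 9.8 = 2018.8 m/s.
m₀ = payload + dry + propellant = 260 + 271 + 416 = 947 kg.
m_f = payload + dry = 260 + 271 = 531 kg.
Δv = v_e · ln(m₀/m_f) = 2018.8 × ln(1.783) = 2018.8 × 0.5785 ≈ 1168.0 m/s.

Δv ≈ 1170 m/s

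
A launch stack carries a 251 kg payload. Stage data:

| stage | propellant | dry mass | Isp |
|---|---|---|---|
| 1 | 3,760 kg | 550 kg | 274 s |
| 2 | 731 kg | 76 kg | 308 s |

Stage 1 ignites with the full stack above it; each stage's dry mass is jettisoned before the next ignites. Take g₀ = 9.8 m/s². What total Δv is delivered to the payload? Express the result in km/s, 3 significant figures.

Δv ≈ 6.78 km/s

Ignition mass of stage 1 = 3,760+550 + 731+76 + 251 = 5,368 kg.
Stage 1: m₀ = 5,368 kg, m_f = 5,368 − 3,760 = 1,608 kg; Δv = 274×9.8×ln(3.338) = 2685.2×1.2055 ≈ 3237 m/s.
Stage 2: m₀ = 1,058 kg, m_f = 1,058 − 731 = 327 kg; Δv = 308×9.8×ln(3.235) = 3018.4×1.1742 ≈ 3544 m/s.
Total Δv = 3237 + 3544 = 6781 m/s.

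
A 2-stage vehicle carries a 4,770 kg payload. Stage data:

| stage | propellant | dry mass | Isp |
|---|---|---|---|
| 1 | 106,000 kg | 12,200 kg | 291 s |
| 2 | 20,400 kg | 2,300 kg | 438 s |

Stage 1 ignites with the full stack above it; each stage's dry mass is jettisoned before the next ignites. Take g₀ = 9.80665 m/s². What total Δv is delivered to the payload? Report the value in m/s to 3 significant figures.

Δv ≈ 9540 m/s

Ignition mass of stage 1 = 106,000+12,200 + 20,400+2,300 + 4,770 = 145,670 kg.
Stage 1: m₀ = 145,670 kg, m_f = 145,670 − 106,000 = 39,670 kg; Δv = 291×9.80665×ln(3.672) = 2853.7×1.3007 ≈ 3712 m/s.
Stage 2: m₀ = 27,470 kg, m_f = 27,470 − 20,400 = 7,070 kg; Δv = 438×9.80665×ln(3.885) = 4295.3×1.3572 ≈ 5830 m/s.
Total Δv = 3712 + 5830 = 9542 m/s.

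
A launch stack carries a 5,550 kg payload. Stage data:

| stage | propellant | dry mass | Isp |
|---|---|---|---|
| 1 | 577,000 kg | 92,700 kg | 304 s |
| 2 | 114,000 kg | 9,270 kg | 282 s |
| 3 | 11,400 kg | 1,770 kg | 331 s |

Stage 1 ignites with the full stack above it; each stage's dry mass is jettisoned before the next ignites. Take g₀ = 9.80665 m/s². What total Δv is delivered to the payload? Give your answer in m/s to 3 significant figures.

Ignition mass of stage 1 = 577,000+92,700 + 114,000+9,270 + 11,400+1,770 + 5,550 = 811,690 kg.
Stage 1: m₀ = 811,690 kg, m_f = 811,690 − 577,000 = 234,690 kg; Δv = 304×9.80665×ln(3.459) = 2981.2×1.2409 ≈ 3699 m/s.
Stage 2: m₀ = 141,990 kg, m_f = 141,990 − 114,000 = 27,990 kg; Δv = 282×9.80665×ln(5.073) = 2765.5×1.6239 ≈ 4491 m/s.
Stage 3: m₀ = 18,720 kg, m_f = 18,720 − 11,400 = 7,320 kg; Δv = 331×9.80665×ln(2.557) = 3246.0×0.9390 ≈ 3048 m/s.
Total Δv = 3699 + 4491 + 3048 = 11238 m/s.

Δv ≈ 11200 m/s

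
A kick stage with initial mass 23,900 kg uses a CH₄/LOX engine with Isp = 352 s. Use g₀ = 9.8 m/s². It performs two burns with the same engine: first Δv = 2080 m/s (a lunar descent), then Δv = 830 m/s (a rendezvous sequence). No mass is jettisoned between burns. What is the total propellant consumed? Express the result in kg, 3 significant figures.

total propellant consumed ≈ 13600 kg

v_e = Isp · g₀ = 352 × 9.8 = 3449.6 m/s.
After the first burn: m = 23900 × exp(−2080/3449.6) = 23900 × 0.54718 = 13,077.6 kg.
After the second burn: m = 13,077.6 × exp(−830/3449.6) = 13,077.6 × 0.78615 = 10,281 kg.
Total propellant = m₀ − m_final = 23900 − 10,281 = 13,619 kg.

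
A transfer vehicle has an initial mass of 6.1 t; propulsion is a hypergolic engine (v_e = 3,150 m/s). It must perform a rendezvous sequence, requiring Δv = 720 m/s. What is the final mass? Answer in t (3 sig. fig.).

final mass ≈ 4.85 t

m₀/m_f = exp(Δv / v_e) = exp(720 / 3150.0) = exp(0.2286) = 1.2568.
m_f = m₀ / 1.2568 = 6.1 / 1.2568 = 4.8536 t.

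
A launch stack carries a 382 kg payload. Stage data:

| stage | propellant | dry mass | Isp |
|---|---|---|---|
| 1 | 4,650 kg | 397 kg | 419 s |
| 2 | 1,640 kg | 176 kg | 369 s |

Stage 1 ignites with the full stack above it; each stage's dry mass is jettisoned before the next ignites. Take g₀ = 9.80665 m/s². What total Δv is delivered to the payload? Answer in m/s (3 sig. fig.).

Δv ≈ 9180 m/s

Ignition mass of stage 1 = 4,650+397 + 1,640+176 + 382 = 7,245 kg.
Stage 1: m₀ = 7,245 kg, m_f = 7,245 − 4,650 = 2,595 kg; Δv = 419×9.80665×ln(2.792) = 4109.0×1.0267 ≈ 4219 m/s.
Stage 2: m₀ = 2,198 kg, m_f = 2,198 − 1,640 = 558 kg; Δv = 369×9.80665×ln(3.939) = 3618.7×1.3709 ≈ 4961 m/s.
Total Δv = 4219 + 4961 = 9180 m/s.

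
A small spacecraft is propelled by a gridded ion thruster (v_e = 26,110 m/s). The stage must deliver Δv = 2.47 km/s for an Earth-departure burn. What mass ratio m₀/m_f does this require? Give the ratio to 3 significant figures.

mass ratio ≈ 1.10

Rocket equation: m₀/m_f = exp(Δv / v_e) = exp(2470 / 26110.0) = exp(0.0946) = 1.0992.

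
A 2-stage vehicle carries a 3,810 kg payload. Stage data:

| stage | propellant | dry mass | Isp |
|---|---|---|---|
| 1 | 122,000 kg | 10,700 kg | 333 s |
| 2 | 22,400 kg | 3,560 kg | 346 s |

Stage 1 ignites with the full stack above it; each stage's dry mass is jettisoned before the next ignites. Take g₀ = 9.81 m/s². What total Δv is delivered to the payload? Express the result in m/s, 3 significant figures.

Ignition mass of stage 1 = 122,000+10,700 + 22,400+3,560 + 3,810 = 162,470 kg.
Stage 1: m₀ = 162,470 kg, m_f = 162,470 − 122,000 = 40,470 kg; Δv = 333×9.81×ln(4.015) = 3266.7×1.3899 ≈ 4541 m/s.
Stage 2: m₀ = 29,770 kg, m_f = 29,770 − 22,400 = 7,370 kg; Δv = 346×9.81×ln(4.039) = 3394.3×1.3961 ≈ 4739 m/s.
Total Δv = 4541 + 4739 = 9280 m/s.

Δv ≈ 9280 m/s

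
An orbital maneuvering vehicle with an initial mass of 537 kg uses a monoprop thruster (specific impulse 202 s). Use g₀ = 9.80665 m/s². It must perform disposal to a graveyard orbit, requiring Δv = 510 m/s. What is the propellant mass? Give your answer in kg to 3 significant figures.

v_e = Isp · g₀ = 202 × 9.80665 = 1980.9 m/s.
Rocket equation: m₀/m_f = exp(Δv / v_e) = exp(510 / 1980.9) = exp(0.2575) = 1.2936.
m_f = 537 / 1.2936 = 415.121 kg, so propellant = m₀ − m_f = 537 − 415.121 = 121.879 kg.

propellant mass ≈ 122 kg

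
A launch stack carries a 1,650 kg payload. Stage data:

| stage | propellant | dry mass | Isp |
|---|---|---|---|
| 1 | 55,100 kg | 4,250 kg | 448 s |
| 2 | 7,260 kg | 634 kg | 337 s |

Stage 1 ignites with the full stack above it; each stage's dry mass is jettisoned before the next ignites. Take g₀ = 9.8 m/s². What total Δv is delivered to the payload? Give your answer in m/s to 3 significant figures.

Δv ≈ 11800 m/s

Ignition mass of stage 1 = 55,100+4,250 + 7,260+634 + 1,650 = 68,894 kg.
Stage 1: m₀ = 68,894 kg, m_f = 68,894 − 55,100 = 13,794 kg; Δv = 448×9.8×ln(4.994) = 4390.4×1.6083 ≈ 7061 m/s.
Stage 2: m₀ = 9,544 kg, m_f = 9,544 − 7,260 = 2,284 kg; Δv = 337×9.8×ln(4.179) = 3302.6×1.4300 ≈ 4723 m/s.
Total Δv = 7061 + 4723 = 11784 m/s.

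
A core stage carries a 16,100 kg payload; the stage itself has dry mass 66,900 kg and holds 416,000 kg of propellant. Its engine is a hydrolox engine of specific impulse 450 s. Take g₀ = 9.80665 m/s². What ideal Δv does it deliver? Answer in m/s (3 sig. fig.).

Δv ≈ 7920 m/s

v_e = Isp · g₀ = 450 × 9.80665 = 4413.0 m/s.
m₀ = payload + dry + propellant = 16,100 + 66,900 + 416,000 = 499,000 kg.
m_f = payload + dry = 16,100 + 66,900 = 83,000 kg.
Using Δv = v_e ln(m₀/m_f): Δv = v_e · ln(m₀/m_f) = 4413.0 × ln(6.012) = 4413.0 × 1.7938 ≈ 7915.9 m/s.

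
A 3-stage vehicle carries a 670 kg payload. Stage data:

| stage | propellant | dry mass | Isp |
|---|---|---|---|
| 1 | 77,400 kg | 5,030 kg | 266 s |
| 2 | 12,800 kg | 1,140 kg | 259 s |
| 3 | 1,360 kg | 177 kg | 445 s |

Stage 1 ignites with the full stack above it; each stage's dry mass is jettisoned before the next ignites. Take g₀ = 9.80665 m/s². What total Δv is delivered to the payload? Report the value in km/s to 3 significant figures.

Δv ≈ 12.2 km/s

Ignition mass of stage 1 = 77,400+5,030 + 12,800+1,140 + 1,360+177 + 670 = 98,577 kg.
Stage 1: m₀ = 98,577 kg, m_f = 98,577 − 77,400 = 21,177 kg; Δv = 266×9.80665×ln(4.655) = 2608.6×1.5379 ≈ 4012 m/s.
Stage 2: m₀ = 16,147 kg, m_f = 16,147 − 12,800 = 3,347 kg; Δv = 259×9.80665×ln(4.824) = 2539.9×1.5737 ≈ 3997 m/s.
Stage 3: m₀ = 2,207 kg, m_f = 2,207 − 1,360 = 847 kg; Δv = 445×9.80665×ln(2.606) = 4364.0×0.9577 ≈ 4179 m/s.
Total Δv = 4012 + 3997 + 4179 = 12188 m/s.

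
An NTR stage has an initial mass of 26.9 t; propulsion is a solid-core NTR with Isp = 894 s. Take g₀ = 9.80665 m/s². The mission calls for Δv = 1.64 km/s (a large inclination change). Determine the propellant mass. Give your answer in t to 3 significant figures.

v_e = Isp · g₀ = 894 × 9.80665 = 8767.1 m/s.
m₀/m_f = exp(Δv / v_e) = exp(1640 / 8767.1) = exp(0.1871) = 1.2057.
m_f = 26.9 / 1.2057 = 22.3107 t, so propellant = m₀ − m_f = 26.9 − 22.3107 = 4.5893 t.

propellant mass ≈ 4.59 t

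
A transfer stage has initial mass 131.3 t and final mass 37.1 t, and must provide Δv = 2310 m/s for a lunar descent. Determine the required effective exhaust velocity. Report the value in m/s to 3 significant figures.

v_e ≈ 1830 m/s

ln(m₀/m_f) = ln(131300/37100) = ln(3.539) = 1.2639.
By the Tsiolkovsky rocket equation, v_e = Δv / ln(m₀/m_f) = 2310 / 1.2639 = 1827.7 m/s.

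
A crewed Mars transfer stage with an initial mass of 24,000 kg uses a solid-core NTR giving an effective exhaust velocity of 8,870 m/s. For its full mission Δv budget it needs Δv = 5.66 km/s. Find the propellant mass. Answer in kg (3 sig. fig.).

propellant mass ≈ 11300 kg

Rocket equation: m₀/m_f = exp(Δv / v_e) = exp(5660 / 8870.0) = exp(0.6381) = 1.8929.
m_f = 24,000 / 1.8929 = 12,679 kg, so propellant = m₀ − m_f = 24,000 − 12,679 = 11,321 kg.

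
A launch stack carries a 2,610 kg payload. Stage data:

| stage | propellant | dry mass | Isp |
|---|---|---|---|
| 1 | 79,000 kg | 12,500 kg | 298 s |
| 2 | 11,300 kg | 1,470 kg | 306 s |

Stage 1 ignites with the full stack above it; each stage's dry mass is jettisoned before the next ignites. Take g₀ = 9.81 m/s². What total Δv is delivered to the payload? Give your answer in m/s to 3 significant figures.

Δv ≈ 7910 m/s

Ignition mass of stage 1 = 79,000+12,500 + 11,300+1,470 + 2,610 = 106,880 kg.
Stage 1: m₀ = 106,880 kg, m_f = 106,880 − 79,000 = 27,880 kg; Δv = 298×9.81×ln(3.834) = 2923.4×1.3438 ≈ 3928 m/s.
Stage 2: m₀ = 15,380 kg, m_f = 15,380 − 11,300 = 4,080 kg; Δv = 306×9.81×ln(3.77) = 3001.9×1.3270 ≈ 3983 m/s.
Total Δv = 3928 + 3983 = 7911 m/s.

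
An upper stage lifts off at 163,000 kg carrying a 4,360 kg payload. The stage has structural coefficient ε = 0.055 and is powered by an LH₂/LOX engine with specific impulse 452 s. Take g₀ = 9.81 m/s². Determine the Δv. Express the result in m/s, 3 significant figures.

Stage wet mass = m₀ − payload = 163,000 − 4,360 = 158,640 kg.
Stage dry mass = ε × stage wet mass = 0.055 × 158,640 = 8,725.2 kg.
Burnout mass m_f = stage dry + payload = 8,725.2 + 4,360 = 13,085.2 kg.
v_e = Isp · g₀ = 452 × 9.81 = 4434.1 m/s.
Rocket equation: Δv = v_e · ln(163,000/13,085.2) = 4434.1 × ln(12.46) = 4434.1 × 2.5223 ≈ 11184 m/s.

Δv ≈ 11200 m/s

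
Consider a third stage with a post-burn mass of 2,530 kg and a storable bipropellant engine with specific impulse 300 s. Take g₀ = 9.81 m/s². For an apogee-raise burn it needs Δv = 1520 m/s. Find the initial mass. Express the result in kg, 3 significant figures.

initial mass ≈ 4240 kg

v_e = Isp · g₀ = 300 × 9.81 = 2943.0 m/s.
From the ideal rocket equation, m₀/m_f = exp(Δv / v_e) = exp(1520 / 2943.0) = exp(0.5165) = 1.6761.
m₀ = m_f × 1.6761 = 2,530 × 1.6761 = 4,240.53 kg.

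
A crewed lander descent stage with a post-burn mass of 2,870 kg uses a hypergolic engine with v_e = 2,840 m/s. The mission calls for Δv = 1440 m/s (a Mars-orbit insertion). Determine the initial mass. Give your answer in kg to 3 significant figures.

Using Δv = v_e ln(m₀/m_f): m₀/m_f = exp(Δv / v_e) = exp(1440 / 2840.0) = exp(0.5070) = 1.6604.
m₀ = m_f × 1.6604 = 2,870 × 1.6604 = 4,765.35 kg.

initial mass ≈ 4770 kg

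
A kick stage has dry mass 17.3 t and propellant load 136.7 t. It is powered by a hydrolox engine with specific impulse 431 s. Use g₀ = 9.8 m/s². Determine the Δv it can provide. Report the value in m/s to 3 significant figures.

v_e = Isp · g₀ = 431 × 9.8 = 4223.8 m/s.
m₀ = m_dry + m_prop = 17.3 + 136.7 = 154 t.
Δv = v_e · ln(m₀/m_f) = 4223.8 × ln(8.902) = 4223.8 × 2.1862 ≈ 9234.3 m/s.

Δv ≈ 9230 m/s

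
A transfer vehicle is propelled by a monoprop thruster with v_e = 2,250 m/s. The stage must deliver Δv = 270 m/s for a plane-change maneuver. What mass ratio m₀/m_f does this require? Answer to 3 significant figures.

mass ratio ≈ 1.13

m₀/m_f = exp(Δv / v_e) = exp(270 / 2250.0) = exp(0.1200) = 1.1275.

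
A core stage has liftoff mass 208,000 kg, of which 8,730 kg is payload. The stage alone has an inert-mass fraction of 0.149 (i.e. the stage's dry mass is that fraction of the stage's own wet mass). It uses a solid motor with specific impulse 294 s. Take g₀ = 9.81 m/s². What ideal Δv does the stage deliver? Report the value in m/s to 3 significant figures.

Stage wet mass = m₀ − payload = 208,000 − 8,730 = 199,270 kg.
Stage dry mass = ε × stage wet mass = 0.149 × 199,270 = 29,691.2 kg.
Burnout mass m_f = stage dry + payload = 29,691.2 + 8,730 = 38,421.2 kg.
v_e = Isp · g₀ = 294 × 9.81 = 2884.1 m/s.
Δv = v_e · ln(208,000/38,421.2) = 2884.1 × ln(5.414) = 2884.1 × 1.6889 ≈ 4871 m/s.

Δv ≈ 4870 m/s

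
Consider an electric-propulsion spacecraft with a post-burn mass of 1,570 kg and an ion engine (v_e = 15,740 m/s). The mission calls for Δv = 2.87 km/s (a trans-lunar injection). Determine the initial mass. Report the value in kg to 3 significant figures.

initial mass ≈ 1880 kg

m₀/m_f = exp(Δv / v_e) = exp(2870 / 15740.0) = exp(0.1823) = 1.2000.
m₀ = m_f × 1.2000 = 1,570 × 1.2000 = 1,884 kg.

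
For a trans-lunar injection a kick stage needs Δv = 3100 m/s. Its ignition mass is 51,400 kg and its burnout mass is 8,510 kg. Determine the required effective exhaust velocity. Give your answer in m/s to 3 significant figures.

ln(m₀/m_f) = ln(51400/8510) = ln(6.04) = 1.7984.
By the Tsiolkovsky rocket equation, v_e = Δv / ln(m₀/m_f) = 3100 / 1.7984 = 1723.8 m/s.

v_e ≈ 1720 m/s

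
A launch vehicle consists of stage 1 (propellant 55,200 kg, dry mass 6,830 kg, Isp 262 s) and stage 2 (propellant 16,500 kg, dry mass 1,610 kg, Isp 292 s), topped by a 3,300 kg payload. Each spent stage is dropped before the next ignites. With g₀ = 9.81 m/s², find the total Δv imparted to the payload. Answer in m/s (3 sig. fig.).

Δv ≈ 7000 m/s

Ignition mass of stage 1 = 55,200+6,830 + 16,500+1,610 + 3,300 = 83,440 kg.
Stage 1: m₀ = 83,440 kg, m_f = 83,440 − 55,200 = 28,240 kg; Δv = 262×9.81×ln(2.955) = 2570.2×1.0834 ≈ 2785 m/s.
Stage 2: m₀ = 21,410 kg, m_f = 21,410 − 16,500 = 4,910 kg; Δv = 292×9.81×ln(4.36) = 2864.5×1.4726 ≈ 4218 m/s.
Total Δv = 2785 + 4218 = 7003 m/s.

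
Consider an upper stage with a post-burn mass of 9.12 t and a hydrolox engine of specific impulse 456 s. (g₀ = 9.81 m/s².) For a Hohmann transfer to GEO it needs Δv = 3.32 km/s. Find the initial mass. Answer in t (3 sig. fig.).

v_e = Isp · g₀ = 456 × 9.81 = 4473.4 m/s.
m₀/m_f = exp(Δv / v_e) = exp(3320 / 4473.4) = exp(0.7422) = 2.1005.
m₀ = m_f × 2.1005 = 9.12 × 2.1005 = 19.1566 t.

initial mass ≈ 19.2 t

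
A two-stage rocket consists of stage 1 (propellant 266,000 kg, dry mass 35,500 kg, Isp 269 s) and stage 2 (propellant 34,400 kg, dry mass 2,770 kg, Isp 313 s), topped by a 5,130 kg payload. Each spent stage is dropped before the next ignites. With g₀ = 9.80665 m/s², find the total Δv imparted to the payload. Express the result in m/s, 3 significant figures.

Δv ≈ 9070 m/s

Ignition mass of stage 1 = 266,000+35,500 + 34,400+2,770 + 5,130 = 343,800 kg.
Stage 1: m₀ = 343,800 kg, m_f = 343,800 − 266,000 = 77,800 kg; Δv = 269×9.80665×ln(4.419) = 2638.0×1.4859 ≈ 3920 m/s.
Stage 2: m₀ = 42,300 kg, m_f = 42,300 − 34,400 = 7,900 kg; Δv = 313×9.80665×ln(5.354) = 3069.5×1.6779 ≈ 5150 m/s.
Total Δv = 3920 + 5150 = 9070 m/s.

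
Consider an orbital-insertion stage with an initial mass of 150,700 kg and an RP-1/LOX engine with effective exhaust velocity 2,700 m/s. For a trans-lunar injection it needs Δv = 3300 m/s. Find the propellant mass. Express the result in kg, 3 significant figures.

m₀/m_f = exp(Δv / v_e) = exp(3300 / 2700.0) = exp(1.2222) = 3.3947.
m_f = 150,700 / 3.3947 = 44,392.7 kg, so propellant = m₀ − m_f = 150,700 − 44,392.7 = 106,307.3 kg.

propellant mass ≈ 106000 kg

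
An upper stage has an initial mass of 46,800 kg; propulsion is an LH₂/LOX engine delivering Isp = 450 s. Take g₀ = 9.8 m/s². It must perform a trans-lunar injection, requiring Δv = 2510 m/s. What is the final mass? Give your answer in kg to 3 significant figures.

final mass ≈ 26500 kg

v_e = Isp · g₀ = 450 × 9.8 = 4410.0 m/s.
Using Δv = v_e ln(m₀/m_f): m₀/m_f = exp(Δv / v_e) = exp(2510 / 4410.0) = exp(0.5692) = 1.7668.
m_f = m₀ / 1.7668 = 46,800 / 1.7668 = 26,488.6 kg.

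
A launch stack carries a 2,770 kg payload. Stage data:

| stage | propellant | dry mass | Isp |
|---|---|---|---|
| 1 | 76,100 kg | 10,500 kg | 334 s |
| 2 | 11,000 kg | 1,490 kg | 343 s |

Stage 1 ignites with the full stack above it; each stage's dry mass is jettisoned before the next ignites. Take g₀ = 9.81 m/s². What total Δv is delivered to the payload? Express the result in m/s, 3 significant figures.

Ignition mass of stage 1 = 76,100+10,500 + 11,000+1,490 + 2,770 = 101,860 kg.
Stage 1: m₀ = 101,860 kg, m_f = 101,860 − 76,100 = 25,760 kg; Δv = 334×9.81×ln(3.954) = 3276.5×1.3748 ≈ 4505 m/s.
Stage 2: m₀ = 15,260 kg, m_f = 15,260 − 11,000 = 4,260 kg; Δv = 343×9.81×ln(3.582) = 3364.8×1.2760 ≈ 4293 m/s.
Total Δv = 4505 + 4293 = 8798 m/s.

Δv ≈ 8800 m/s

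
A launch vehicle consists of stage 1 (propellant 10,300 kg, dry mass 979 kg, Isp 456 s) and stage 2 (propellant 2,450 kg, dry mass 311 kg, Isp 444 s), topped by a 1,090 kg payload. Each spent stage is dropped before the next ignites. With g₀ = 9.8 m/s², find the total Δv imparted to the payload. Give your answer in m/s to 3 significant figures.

Ignition mass of stage 1 = 10,300+979 + 2,450+311 + 1,090 = 15,130 kg.
Stage 1: m₀ = 15,130 kg, m_f = 15,130 − 10,300 = 4,830 kg; Δv = 456×9.8×ln(3.133) = 4468.8×1.1418 ≈ 5103 m/s.
Stage 2: m₀ = 3,851 kg, m_f = 3,851 − 2,450 = 1,401 kg; Δv = 444×9.8×ln(2.749) = 4351.2×1.0111 ≈ 4400 m/s.
Total Δv = 5103 + 4400 = 9503 m/s.

Δv ≈ 9500 m/s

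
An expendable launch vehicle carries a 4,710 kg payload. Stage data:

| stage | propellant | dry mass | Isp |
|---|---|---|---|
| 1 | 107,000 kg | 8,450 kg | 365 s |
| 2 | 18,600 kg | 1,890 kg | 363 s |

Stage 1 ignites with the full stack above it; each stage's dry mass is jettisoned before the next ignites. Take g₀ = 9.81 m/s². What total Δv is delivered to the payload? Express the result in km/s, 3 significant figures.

Ignition mass of stage 1 = 107,000+8,450 + 18,600+1,890 + 4,710 = 140,650 kg.
Stage 1: m₀ = 140,650 kg, m_f = 140,650 − 107,000 = 33,650 kg; Δv = 365×9.81×ln(4.18) = 3580.7×1.4303 ≈ 5121 m/s.
Stage 2: m₀ = 25,200 kg, m_f = 25,200 − 18,600 = 6,600 kg; Δv = 363×9.81×ln(3.818) = 3561.0×1.3398 ≈ 4771 m/s.
Total Δv = 5121 + 4771 = 9892 m/s.

Δv ≈ 9.89 km/s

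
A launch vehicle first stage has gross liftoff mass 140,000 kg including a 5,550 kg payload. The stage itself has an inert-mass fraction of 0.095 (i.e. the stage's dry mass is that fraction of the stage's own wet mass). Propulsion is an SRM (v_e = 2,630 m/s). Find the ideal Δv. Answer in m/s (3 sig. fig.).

Δv ≈ 5350 m/s

Stage wet mass = m₀ − payload = 140,000 − 5,550 = 134,450 kg.
Stage dry mass = ε × stage wet mass = 0.095 × 134,450 = 12,772.8 kg.
Burnout mass m_f = stage dry + payload = 12,772.8 + 5,550 = 18,322.8 kg.
From the ideal rocket equation, Δv = v_e · ln(140,000/18,322.8) = 2630.0 × ln(7.641) = 2630.0 × 2.0335 ≈ 5348 m/s.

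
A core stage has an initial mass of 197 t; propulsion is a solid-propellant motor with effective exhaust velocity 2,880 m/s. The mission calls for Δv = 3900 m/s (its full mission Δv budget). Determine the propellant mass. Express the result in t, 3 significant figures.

propellant mass ≈ 146 t

Rocket equation: m₀/m_f = exp(Δv / v_e) = exp(3900 / 2880.0) = exp(1.3542) = 3.8735.
m_f = 197 / 3.8735 = 50.8584 t, so propellant = m₀ − m_f = 197 − 50.8584 = 146.1416 t.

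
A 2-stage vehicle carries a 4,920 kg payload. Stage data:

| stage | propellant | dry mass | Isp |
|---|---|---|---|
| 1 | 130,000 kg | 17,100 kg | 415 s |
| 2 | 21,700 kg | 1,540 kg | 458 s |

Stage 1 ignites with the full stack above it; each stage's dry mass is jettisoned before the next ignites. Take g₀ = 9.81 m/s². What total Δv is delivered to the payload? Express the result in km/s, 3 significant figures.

Ignition mass of stage 1 = 130,000+17,100 + 21,700+1,540 + 4,920 = 175,260 kg.
Stage 1: m₀ = 175,260 kg, m_f = 175,260 − 130,000 = 45,260 kg; Δv = 415×9.81×ln(3.872) = 4071.2×1.3538 ≈ 5512 m/s.
Stage 2: m₀ = 28,160 kg, m_f = 28,160 − 21,700 = 6,460 kg; Δv = 458×9.81×ln(4.359) = 4493.0×1.4723 ≈ 6615 m/s.
Total Δv = 5512 + 6615 = 12127 m/s.

Δv ≈ 12.1 km/s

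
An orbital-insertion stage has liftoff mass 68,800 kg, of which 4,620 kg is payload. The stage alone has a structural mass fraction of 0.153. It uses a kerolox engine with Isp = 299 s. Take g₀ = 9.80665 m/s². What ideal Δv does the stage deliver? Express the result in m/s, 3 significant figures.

Δv ≈ 4580 m/s

Stage wet mass = m₀ − payload = 68,800 − 4,620 = 64,180 kg.
Stage dry mass = ε × stage wet mass = 0.153 × 64,180 = 9,819.54 kg.
Burnout mass m_f = stage dry + payload = 9,819.54 + 4,620 = 14,439.54 kg.
v_e = Isp · g₀ = 299 × 9.80665 = 2932.2 m/s.
Δv = v_e · ln(68,800/14,439.54) = 2932.2 × ln(4.765) = 2932.2 × 1.5612 ≈ 4578 m/s.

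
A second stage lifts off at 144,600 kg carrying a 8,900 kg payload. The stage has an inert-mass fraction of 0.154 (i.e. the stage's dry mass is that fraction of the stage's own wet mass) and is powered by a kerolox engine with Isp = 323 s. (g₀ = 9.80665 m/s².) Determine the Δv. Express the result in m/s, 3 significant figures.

Δv ≈ 5000 m/s

Stage wet mass = m₀ − payload = 144,600 − 8,900 = 135,700 kg.
Stage dry mass = ε × stage wet mass = 0.154 × 135,700 = 20,897.8 kg.
Burnout mass m_f = stage dry + payload = 20,897.8 + 8,900 = 29,797.8 kg.
v_e = Isp · g₀ = 323 × 9.80665 = 3167.5 m/s.
From the ideal rocket equation, Δv = v_e · ln(144,600/29,797.8) = 3167.5 × ln(4.853) = 3167.5 × 1.5795 ≈ 5003 m/s.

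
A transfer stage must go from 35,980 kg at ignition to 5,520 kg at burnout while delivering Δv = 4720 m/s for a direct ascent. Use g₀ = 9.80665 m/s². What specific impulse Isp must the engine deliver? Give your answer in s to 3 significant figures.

Isp ≈ 257 s

ln(m₀/m_f) = ln(35980/5520) = ln(6.518) = 1.8746.
Using Δv = v_e ln(m₀/m_f): v_e = Δv / ln(m₀/m_f) = 4720 / 1.8746 = 2517.9 m/s.
Isp = v_e / g₀ = 2517.9 / 9.80665 = 256.8 s.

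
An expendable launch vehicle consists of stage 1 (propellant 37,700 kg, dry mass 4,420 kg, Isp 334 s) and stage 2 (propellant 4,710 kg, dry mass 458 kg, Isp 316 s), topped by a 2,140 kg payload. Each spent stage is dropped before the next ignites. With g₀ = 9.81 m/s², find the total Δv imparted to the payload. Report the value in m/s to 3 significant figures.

Δv ≈ 7920 m/s

Ignition mass of stage 1 = 37,700+4,420 + 4,710+458 + 2,140 = 49,428 kg.
Stage 1: m₀ = 49,428 kg, m_f = 49,428 − 37,700 = 11,728 kg; Δv = 334×9.81×ln(4.215) = 3276.5×1.4385 ≈ 4713 m/s.
Stage 2: m₀ = 7,308 kg, m_f = 7,308 − 4,710 = 2,598 kg; Δv = 316×9.81×ln(2.813) = 3100.0×1.0342 ≈ 3206 m/s.
Total Δv = 4713 + 3206 = 7919 m/s.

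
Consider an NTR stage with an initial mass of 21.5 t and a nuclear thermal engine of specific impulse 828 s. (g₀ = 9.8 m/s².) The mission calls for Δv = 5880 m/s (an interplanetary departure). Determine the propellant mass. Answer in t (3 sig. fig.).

v_e = Isp · g₀ = 828 × 9.8 = 8114.4 m/s.
m₀/m_f = exp(Δv / v_e) = exp(5880 / 8114.4) = exp(0.7246) = 2.0640.
m_f = 21.5 / 2.0640 = 10.4167 t, so propellant = m₀ − m_f = 21.5 − 10.4167 = 11.0833 t.

propellant mass ≈ 11.1 t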